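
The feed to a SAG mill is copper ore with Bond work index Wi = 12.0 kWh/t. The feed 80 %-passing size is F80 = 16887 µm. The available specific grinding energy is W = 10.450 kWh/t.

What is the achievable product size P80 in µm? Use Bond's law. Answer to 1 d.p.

P80 = 111.3 µm

Bond:  W = 10 Wi (1/√P − 1/√F)
⇒ 1/√P80 = W/(10 Wi) + 1/√F80
  = 10.4500/(10·12.0) + 1/√16887 = 0.087083 + 0.007695 = 0.094779
P80 = (1/0.094779)² = 10.5509² = 111.32 µm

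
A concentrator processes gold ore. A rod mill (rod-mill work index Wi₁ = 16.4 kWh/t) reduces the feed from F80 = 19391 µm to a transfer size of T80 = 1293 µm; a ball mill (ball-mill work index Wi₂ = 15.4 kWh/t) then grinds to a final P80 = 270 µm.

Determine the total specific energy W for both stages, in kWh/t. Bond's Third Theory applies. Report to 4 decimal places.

W = 8.4725 kWh/t

W = 10 Wi / √P80 − 10 Wi / √F80
Stage 1 (19391→1293 µm, Wi₁=16.4): W₁ = 10·16.4·(0.027810 − 0.007181) = 3.3831 kWh/t
Stage 2 (1293→270 µm, Wi₂=15.4): W₂ = 10·15.4·(0.060858 − 0.027810) = 5.0894 kWh/t
W = W₁ + W₂ = 3.3831 + 5.0894 = 8.4725 kWh/t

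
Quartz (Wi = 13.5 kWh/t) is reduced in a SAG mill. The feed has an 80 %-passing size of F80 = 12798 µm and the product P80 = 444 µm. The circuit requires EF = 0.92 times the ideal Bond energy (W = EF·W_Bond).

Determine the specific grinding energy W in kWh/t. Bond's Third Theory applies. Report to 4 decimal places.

Bond: W = 10·Wi·(1/√P80 − 1/√F80)
1/√444 = 0.047458;  1/√12798 = 0.008840
W = 10·13.5·(0.047458 − 0.008840) = 5.2135 kWh/t
W_actual = 0.92 × 5.2135 = 4.7964 kWh/t

W = 4.7964 kWh/t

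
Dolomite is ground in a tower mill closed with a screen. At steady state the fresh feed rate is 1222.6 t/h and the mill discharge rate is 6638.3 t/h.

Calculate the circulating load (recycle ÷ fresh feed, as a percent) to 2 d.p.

CL = 442.97 %

Discharge = new feed + return, hence
R = M − F = 6638.3 − 1222.6 = 5415.7 t/h
CL = 100·R/F = 100·5415.7/1222.6 = 442.97 %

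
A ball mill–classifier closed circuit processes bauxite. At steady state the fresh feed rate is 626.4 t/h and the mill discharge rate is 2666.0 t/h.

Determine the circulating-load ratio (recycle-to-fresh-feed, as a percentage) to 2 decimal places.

CL = 325.61 %

Steady state: M = F + R.
R = M − F = 2666.0 − 626.4 = 2039.6 t/h
CL = 100·R/F = 100·2039.6/626.4 = 325.61 %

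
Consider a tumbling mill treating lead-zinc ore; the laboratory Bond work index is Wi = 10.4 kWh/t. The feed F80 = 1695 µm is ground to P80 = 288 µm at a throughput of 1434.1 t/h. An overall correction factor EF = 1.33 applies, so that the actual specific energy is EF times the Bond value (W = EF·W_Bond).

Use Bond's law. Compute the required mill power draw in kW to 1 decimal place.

W = 10 Wi (1/√P80 − 1/√F80)  [Bond]
W = 10·10.4·(1/√288 − 1/√1695) = 10·10.4·(0.034636) = 3.6022 kWh/t
W_actual = 1.33 × 3.6022 = 4.7909 kWh/t
Power = W × throughput = 4.7909 kWh/t × 1434.1 t/h = 6870.6 kW

P = 6870.6 kW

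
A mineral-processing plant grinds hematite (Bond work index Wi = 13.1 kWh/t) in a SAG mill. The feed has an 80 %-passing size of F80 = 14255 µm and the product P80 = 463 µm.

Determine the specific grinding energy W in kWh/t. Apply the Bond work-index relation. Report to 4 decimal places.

W = 4.9909 kWh/t

W = 10 Wi (1/√P80 − 1/√F80)  [Bond]
1/√463 = 0.046474;  1/√14255 = 0.008376
W = 10·13.1·(0.046474 − 0.008376) = 4.9909 kWh/t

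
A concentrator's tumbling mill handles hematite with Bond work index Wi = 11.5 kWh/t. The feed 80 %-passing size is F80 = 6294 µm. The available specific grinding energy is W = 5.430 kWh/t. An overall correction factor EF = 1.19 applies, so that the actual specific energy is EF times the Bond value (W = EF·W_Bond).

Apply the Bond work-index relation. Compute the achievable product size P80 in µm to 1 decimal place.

P80 = 365.8 µm

W_Bond = 10·Wi·(1/√P₈₀ − 1/√F₈₀)
W_Bond = W / EF = 5.430 / 1.19 = 4.5630 kWh/t
P80^(−½) = W_Bond/(10 Wi) + F80^(−½)
  = 4.5630/(10·11.5) + 1/√6294 = 0.039678 + 0.012605 = 0.052283
P80 = (1/0.052283)² = 19.1266² = 365.83 µm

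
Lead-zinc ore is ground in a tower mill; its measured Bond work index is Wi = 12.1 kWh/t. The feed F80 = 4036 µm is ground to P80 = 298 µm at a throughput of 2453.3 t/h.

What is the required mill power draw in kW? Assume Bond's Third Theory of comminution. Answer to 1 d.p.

W = 10 Wi (1/√P80 − 1/√F80)  [Bond]
W = 10·12.1·(1/√298 − 1/√4036) = 10·12.1·(0.042188) = 5.1047 kWh/t
P = W·T = 5.1047·2453.3 = 12523.4 kW

P = 12523.4 kW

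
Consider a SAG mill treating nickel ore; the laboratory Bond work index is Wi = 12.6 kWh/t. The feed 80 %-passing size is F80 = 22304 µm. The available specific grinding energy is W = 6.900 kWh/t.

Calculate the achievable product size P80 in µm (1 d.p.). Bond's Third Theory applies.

W = 10 Wi (1/√P80 − 1/√F80)  [Bond]
1/√P80 = 1/√F80 + W/(10·Wi)
  = 6.9000/(10·12.6) + 1/√22304 = 0.054762 + 0.006696 = 0.061458
P80 = (1/0.061458)² = 16.2713² = 264.76 µm

P80 = 264.8 µm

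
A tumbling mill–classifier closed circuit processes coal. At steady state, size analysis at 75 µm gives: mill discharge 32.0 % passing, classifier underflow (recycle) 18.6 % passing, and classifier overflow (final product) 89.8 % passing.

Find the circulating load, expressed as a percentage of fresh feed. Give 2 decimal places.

CL = 431.34 %

Two-product formula at 75 µm:
(1+r)d = ru + o → r = (o−d)/(d−u)
r = (89.8 − 32.0)/(32.0 − 18.6) = 57.8/13.4 = 4.3134
CL = 100·r = 431.34 %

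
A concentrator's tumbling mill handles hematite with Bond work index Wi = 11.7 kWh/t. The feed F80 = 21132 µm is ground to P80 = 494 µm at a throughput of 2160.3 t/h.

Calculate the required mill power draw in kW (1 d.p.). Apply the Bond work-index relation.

P = 9633.3 kW

W = 10 Wi (1/√P80 − 1/√F80)  [Bond]
W = 10·11.7·(1/√494 − 1/√21132) = 10·11.7·(0.038113) = 4.4592 kWh/t
P = W·T = 4.4592·2160.3 = 9633.3 kW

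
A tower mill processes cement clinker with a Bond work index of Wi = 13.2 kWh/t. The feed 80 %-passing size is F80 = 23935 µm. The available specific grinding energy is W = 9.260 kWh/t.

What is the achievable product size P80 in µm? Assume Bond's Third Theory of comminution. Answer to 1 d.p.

W = 10·Wi·(P80^(-½) − F80^(-½))
⇒ 1/√P80 = W/(10 Wi) + 1/√F80
  = 9.2600/(10·13.2) + 1/√23935 = 0.070152 + 0.006464 = 0.076615
P80 = (1/0.076615)² = 13.0522² = 170.36 µm

P80 = 170.4 µm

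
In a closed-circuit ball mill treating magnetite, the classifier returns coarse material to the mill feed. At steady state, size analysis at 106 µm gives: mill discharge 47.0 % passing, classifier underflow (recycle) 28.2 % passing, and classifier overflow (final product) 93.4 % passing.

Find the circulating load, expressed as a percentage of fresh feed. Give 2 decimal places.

Balance %-passing 106 µm (r = R/F):
(1+r)·d = r·u + o ⇒ r = (o−d)/(d−u)
r = (93.4 − 47.0)/(47.0 − 28.2) = 46.4/18.8 = 2.4681
CL = 100·r = 246.81 %

CL = 246.81 %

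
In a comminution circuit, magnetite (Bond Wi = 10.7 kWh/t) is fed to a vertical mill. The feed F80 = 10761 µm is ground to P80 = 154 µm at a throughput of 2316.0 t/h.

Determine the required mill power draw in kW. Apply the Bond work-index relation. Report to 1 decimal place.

W = 10 Wi / √P80 − 10 Wi / √F80
W = 10·10.7·(1/√154 − 1/√10761) = 10·10.7·(0.070942) = 7.5908 kWh/t
P = W·T = 7.5908·2316.0 = 17580.4 kW

P = 17580.4 kW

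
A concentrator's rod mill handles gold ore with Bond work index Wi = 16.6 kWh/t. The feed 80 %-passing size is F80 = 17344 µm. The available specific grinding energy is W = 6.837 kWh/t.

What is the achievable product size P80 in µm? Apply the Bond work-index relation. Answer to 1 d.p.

W_Bond = 10·Wi·(1/√P₈₀ − 1/√F₈₀)
P80^-0.5 = F80^-0.5 + W/(10 Wi)
  = 6.8370/(10·16.6) + 1/√17344 = 0.041187 + 0.007593 = 0.048780
P80 = (1/0.048780)² = 20.5002² = 420.26 µm

P80 = 420.3 µm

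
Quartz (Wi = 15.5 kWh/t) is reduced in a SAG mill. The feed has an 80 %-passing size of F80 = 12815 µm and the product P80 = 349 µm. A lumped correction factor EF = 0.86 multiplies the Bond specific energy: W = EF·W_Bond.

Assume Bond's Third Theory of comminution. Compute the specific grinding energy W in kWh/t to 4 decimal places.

W = 5.9579 kWh/t

W = 10 Wi / √P80 − 10 Wi / √F80
1/√349 = 0.053529;  1/√12815 = 0.008834
W = 10·15.5·(0.053529 − 0.008834) = 6.9277 kWh/t
W_actual = 0.86 × 6.9277 = 5.9579 kWh/t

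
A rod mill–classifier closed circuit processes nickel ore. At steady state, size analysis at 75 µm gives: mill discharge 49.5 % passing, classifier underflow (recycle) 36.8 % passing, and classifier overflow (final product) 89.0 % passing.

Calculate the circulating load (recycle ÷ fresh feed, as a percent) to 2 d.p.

Two-product formula at 75 µm:
(1+r)·d = r·u + o ⇒ r = (o−d)/(d−u)
r = (89.0 − 49.5)/(49.5 − 36.8) = 39.5/12.7 = 3.1102
CL = 100·r = 311.02 %

CL = 311.02 %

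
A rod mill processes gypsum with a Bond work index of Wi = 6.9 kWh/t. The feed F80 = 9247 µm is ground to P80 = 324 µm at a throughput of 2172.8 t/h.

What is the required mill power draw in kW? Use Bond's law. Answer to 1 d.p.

W = 10 Wi (P80^-0.5 − F80^-0.5)
W = 10·6.9·(1/√324 − 1/√9247) = 10·6.9·(0.045156) = 3.1158 kWh/t
P_mill = W·ṁ = 3.1158·2172.8 = 6770.0 kW

P = 6770.0 kW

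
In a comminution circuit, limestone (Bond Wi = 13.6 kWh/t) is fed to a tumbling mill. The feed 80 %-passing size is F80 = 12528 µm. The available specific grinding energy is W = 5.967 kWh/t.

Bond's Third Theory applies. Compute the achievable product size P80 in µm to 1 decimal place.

W = 10·Wi·(P80^(-½) − F80^(-½))
P80^(−½) = W/(10 Wi) + F80^(−½)
  = 5.9670/(10·13.6) + 1/√12528 = 0.043875 + 0.008934 = 0.052809
P80 = (1/0.052809)² = 18.9361² = 358.57 µm

P80 = 358.6 µm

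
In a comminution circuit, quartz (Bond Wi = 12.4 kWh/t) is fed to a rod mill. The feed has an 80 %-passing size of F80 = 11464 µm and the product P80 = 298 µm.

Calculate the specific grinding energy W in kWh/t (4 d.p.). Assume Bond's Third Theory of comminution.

W_Bond = 10·Wi·(1/√P₈₀ − 1/√F₈₀)
1/√298 = 0.057928;  1/√11464 = 0.009340
W = 10·12.4·(0.057928 − 0.009340) = 6.0250 kWh/t

W = 6.0250 kWh/t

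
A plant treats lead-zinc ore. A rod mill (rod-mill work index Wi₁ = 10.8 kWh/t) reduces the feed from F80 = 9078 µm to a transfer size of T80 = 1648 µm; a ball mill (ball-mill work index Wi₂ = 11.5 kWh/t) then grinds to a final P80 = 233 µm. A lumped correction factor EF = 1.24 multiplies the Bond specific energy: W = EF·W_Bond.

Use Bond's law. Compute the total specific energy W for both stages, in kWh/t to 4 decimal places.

W = 10 Wi (1/√P80 − 1/√F80)  [Bond]
Stage 1 (9078→1648 µm, Wi₁=10.8): W₁ = 10·10.8·(0.024633 − 0.010496) = 1.5269 kWh/t
Stage 2 (1648→233 µm, Wi₂=11.5): W₂ = 10·11.5·(0.065512 − 0.024633) = 4.7011 kWh/t
W = W₁ + W₂ = 1.5269 + 4.7011 = 6.2279 kWh/t
Apply correction: 6.2279 × 1.24 = 7.7227 kWh/t

W = 7.7227 kWh/t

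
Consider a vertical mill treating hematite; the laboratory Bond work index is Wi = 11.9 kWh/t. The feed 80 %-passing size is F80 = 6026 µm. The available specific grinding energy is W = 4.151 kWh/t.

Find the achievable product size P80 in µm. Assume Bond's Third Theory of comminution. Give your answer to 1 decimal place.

P80 = 438.3 µm

W = 10 Wi / √P80 − 10 Wi / √F80
⇒ 1/√P80 = W/(10 Wi) + 1/√F80
  = 4.1510/(10·11.9) + 1/√6026 = 0.034882 + 0.012882 = 0.047764
P80 = (1/0.047764)² = 20.9361² = 438.32 µm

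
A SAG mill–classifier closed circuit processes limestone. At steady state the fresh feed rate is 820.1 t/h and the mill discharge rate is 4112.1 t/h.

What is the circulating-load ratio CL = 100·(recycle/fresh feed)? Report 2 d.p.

Mill node: discharge = fresh + recycle.
R = M − F = 4112.1 − 820.1 = 3292.0 t/h
CL = 100·R/F = 100·3292.0/820.1 = 401.41 %

CL = 401.41 %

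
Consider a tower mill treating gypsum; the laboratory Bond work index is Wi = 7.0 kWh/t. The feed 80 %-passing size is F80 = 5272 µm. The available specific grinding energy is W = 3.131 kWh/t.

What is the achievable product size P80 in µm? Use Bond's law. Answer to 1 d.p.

P80 = 292.2 µm

W = 10 Wi (1/√P80 − 1/√F80)  [Bond]
P80^(−½) = W/(10 Wi) + F80^(−½)
  = 3.1310/(10·7.0) + 1/√5272 = 0.044729 + 0.013772 = 0.058501
P80 = (1/0.058501)² = 17.0937² = 292.19 µm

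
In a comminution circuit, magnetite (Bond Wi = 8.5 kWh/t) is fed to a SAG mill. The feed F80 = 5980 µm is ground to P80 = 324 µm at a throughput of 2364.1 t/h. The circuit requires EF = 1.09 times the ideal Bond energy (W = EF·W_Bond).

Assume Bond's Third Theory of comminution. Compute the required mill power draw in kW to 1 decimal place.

P = 9336.1 kW

W = 10 Wi (1/√P80 − 1/√F80)  [Bond]
W = 10·8.5·(1/√324 − 1/√5980) = 10·8.5·(0.042624) = 3.6230 kWh/t
Apply correction: 3.6230 × 1.09 = 3.9491 kWh/t
P_mill = W·ṁ = 3.9491·2364.1 = 9336.1 kW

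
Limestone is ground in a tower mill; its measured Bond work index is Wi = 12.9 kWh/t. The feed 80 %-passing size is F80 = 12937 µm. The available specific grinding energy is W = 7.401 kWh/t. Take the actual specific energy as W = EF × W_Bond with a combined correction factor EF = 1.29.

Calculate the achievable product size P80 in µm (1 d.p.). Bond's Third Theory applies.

W = 10 Wi (P80^-0.5 − F80^-0.5)
W_Bond = W / EF = 7.401 / 1.29 = 5.7372 kWh/t
P80^-0.5 = F80^-0.5 + W_Bond/(10 Wi)
  = 5.7372/(10·12.9) + 1/√12937 = 0.044474 + 0.008792 = 0.053266
P80 = (1/0.053266)² = 18.7736² = 352.45 µm

P80 = 352.4 µm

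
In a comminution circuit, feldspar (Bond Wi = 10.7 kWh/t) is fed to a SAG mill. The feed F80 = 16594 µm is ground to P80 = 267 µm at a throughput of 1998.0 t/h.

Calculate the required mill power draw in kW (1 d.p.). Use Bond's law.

P = 11423.9 kW

W = 10·Wi·[P80^(−½) − F80^(−½)]
W = 10·10.7·(1/√267 − 1/√16594) = 10·10.7·(0.053436) = 5.7177 kWh/t
Power = W × throughput = 5.7177 kWh/t × 1998.0 t/h = 11423.9 kW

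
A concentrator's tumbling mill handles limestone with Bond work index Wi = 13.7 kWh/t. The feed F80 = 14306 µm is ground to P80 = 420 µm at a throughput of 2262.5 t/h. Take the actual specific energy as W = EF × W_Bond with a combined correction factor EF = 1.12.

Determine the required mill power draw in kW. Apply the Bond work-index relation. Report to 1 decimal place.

P = 14037.1 kW

W_Bond = 10·Wi·(1/√P₈₀ − 1/√F₈₀)
W = 10·13.7·(1/√420 − 1/√14306) = 10·13.7·(0.040434) = 5.5395 kWh/t
With EF = 1.12: W = 5.5395·1.12 = 6.2042 kWh/t
P_mill = W·ṁ = 6.2042·2262.5 = 14037.1 kW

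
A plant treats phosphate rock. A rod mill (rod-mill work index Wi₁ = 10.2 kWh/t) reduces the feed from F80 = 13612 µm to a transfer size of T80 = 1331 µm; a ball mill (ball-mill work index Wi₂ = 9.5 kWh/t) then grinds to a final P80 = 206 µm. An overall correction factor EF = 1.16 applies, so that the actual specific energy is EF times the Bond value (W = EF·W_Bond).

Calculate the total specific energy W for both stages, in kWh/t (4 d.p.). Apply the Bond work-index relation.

W = 6.8864 kWh/t

W = 10·Wi·(P80^(-½) − F80^(-½))
Stage 1 (13612→1331 µm, Wi₁=10.2): W₁ = 10·10.2·(0.027410 − 0.008571) = 1.9216 kWh/t
Stage 2 (1331→206 µm, Wi₂=9.5): W₂ = 10·9.5·(0.069673 − 0.027410) = 4.0150 kWh/t
W = W₁ + W₂ = 1.9216 + 4.0150 = 5.9366 kWh/t
Apply correction: 5.9366 × 1.16 = 6.8864 kWh/t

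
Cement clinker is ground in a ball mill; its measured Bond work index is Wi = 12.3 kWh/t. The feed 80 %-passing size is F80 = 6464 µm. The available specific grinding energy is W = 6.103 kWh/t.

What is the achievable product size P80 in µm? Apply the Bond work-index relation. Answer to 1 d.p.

W = 10 Wi (P80^-0.5 − F80^-0.5)
P80^(−½) = W/(10 Wi) + F80^(−½)
  = 6.1030/(10·12.3) + 1/√6464 = 0.049618 + 0.012438 = 0.062056
P80 = (1/0.062056)² = 16.1145² = 259.68 µm

P80 = 259.7 µm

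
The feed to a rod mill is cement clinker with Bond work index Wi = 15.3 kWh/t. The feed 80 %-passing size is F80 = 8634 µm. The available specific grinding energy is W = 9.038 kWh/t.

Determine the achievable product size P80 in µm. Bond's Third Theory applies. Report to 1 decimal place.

W = 10 Wi (1/√P80 − 1/√F80)  [Bond]
P80^-0.5 = F80^-0.5 + W/(10 Wi)
  = 9.0380/(10·15.3) + 1/√8634 = 0.059072 + 0.010762 = 0.069834
P80 = (1/0.069834)² = 14.3197² = 205.05 µm

P80 = 205.1 µm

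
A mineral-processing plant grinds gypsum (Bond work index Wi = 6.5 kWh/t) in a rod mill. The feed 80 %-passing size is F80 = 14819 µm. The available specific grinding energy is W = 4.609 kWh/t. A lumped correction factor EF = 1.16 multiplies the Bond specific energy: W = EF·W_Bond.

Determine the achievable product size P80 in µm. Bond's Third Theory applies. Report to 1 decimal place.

Bond:  W = 10 Wi (1/√P − 1/√F)
W_Bond = W / EF = 4.609 / 1.16 = 3.9733 kWh/t
⇒ 1/√P80 = W_Bond/(10 Wi) + 1/√F80
  = 3.9733/(10·6.5) + 1/√14819 = 0.061127 + 0.008215 = 0.069342
P80 = (1/0.069342)² = 14.4213² = 207.97 µm

P80 = 208.0 µm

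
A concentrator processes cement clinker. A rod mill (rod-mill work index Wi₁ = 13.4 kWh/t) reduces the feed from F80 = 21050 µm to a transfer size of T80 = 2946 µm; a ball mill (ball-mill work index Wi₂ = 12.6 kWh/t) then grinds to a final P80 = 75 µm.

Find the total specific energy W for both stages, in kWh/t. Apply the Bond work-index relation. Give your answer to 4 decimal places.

Bond:  W = 10 Wi (1/√P − 1/√F)
Stage 1 (21050→2946 µm, Wi₁=13.4): W₁ = 10·13.4·(0.018424 − 0.006892) = 1.5452 kWh/t
Stage 2 (2946→75 µm, Wi₂=12.6): W₂ = 10·12.6·(0.115470 − 0.018424) = 12.2278 kWh/t
W = W₁ + W₂ = 1.5452 + 12.2278 = 13.7730 kWh/t

W = 13.7730 kWh/t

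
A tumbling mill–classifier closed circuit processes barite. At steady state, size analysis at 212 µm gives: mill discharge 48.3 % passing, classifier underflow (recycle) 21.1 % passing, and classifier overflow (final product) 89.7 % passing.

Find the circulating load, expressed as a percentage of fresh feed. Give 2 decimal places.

CL = 152.21 %

Classifier node, passing 212 µm:
d + r·d = r·u + o → r(d−u) = o−d
r = (89.7 − 48.3)/(48.3 − 21.1) = 41.4/27.2 = 1.5221
CL = 100·r = 152.21 %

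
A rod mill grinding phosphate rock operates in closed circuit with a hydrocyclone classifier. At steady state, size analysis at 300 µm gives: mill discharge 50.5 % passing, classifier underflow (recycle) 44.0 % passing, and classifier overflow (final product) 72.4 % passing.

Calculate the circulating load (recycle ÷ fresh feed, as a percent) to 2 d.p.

CL = 336.92 %

Let r = R/F. Size balance at 300 µm:
Fd + Rd = Ru + Fo ⇒ R/F = (o−d)/(d−u)
r = (72.4 − 50.5)/(50.5 − 44.0) = 21.9/6.5 = 3.3692
CL = 100·r = 336.92 %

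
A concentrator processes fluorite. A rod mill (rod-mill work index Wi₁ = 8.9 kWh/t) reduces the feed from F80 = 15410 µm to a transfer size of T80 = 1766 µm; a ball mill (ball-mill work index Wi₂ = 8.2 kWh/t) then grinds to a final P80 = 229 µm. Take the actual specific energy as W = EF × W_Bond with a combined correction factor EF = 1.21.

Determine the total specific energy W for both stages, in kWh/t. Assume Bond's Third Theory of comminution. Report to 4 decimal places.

Bond: W = 10·Wi·(1/√P80 − 1/√F80)
Stage 1 (15410→1766 µm, Wi₁=8.9): W₁ = 10·8.9·(0.023796 − 0.008056) = 1.4009 kWh/t
Stage 2 (1766→229 µm, Wi₂=8.2): W₂ = 10·8.2·(0.066082 − 0.023796) = 3.4674 kWh/t
W = W₁ + W₂ = 1.4009 + 3.4674 = 4.8683 kWh/t
Apply correction: 4.8683 × 1.21 = 5.8907 kWh/t

W = 5.8907 kWh/t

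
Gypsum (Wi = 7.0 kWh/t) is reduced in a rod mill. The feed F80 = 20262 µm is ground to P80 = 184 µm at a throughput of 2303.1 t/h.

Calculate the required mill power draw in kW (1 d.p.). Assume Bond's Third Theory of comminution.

P = 10752.5 kW

Bond:  W = 10 Wi (1/√P − 1/√F)
W = 10·7.0·(1/√184 − 1/√20262) = 10·7.0·(0.066696) = 4.6687 kWh/t
Mill draw = 4.6687 × 2303.1 = 10752.5 kW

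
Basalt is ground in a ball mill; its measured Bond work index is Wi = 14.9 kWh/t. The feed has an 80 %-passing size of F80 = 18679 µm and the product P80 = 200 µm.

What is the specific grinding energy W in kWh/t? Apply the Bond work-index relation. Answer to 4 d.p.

W = 9.4457 kWh/t

W = 10 Wi (1/√P80 − 1/√F80)  [Bond]
1/√200 = 0.070711;  1/√18679 = 0.007317
W = 10·14.9·(0.070711 − 0.007317) = 9.4457 kWh/t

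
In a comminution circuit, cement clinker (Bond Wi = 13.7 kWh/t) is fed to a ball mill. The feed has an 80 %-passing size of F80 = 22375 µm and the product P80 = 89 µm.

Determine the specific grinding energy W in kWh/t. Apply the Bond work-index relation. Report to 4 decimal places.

W = 10·Wi·[P80^(−½) − F80^(−½)]
1/√89 = 0.106000;  1/√22375 = 0.006685
W = 10·13.7·(0.106000 − 0.006685) = 13.6061 kWh/t

W = 13.6061 kWh/t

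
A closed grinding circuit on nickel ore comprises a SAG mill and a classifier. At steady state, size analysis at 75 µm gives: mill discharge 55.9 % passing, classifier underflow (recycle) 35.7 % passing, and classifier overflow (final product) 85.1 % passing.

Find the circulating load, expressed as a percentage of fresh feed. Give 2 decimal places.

CL = 144.55 %

Classifier node, passing 75 µm:
r = (o − d)/(d − u)
r = (85.1 − 55.9)/(55.9 − 35.7) = 29.2/20.2 = 1.4455
CL = 100·r = 144.55 %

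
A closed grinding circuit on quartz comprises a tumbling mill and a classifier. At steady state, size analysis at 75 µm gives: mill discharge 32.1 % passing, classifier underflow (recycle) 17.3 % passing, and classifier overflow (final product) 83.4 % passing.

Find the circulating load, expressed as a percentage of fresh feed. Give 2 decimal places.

Classifier node, passing 75 µm:
(1+r)d = ru + o → r = (o−d)/(d−u)
r = (83.4 − 32.1)/(32.1 − 17.3) = 51.3/14.8 = 3.4662
CL = 100·r = 346.62 %

CL = 346.62 %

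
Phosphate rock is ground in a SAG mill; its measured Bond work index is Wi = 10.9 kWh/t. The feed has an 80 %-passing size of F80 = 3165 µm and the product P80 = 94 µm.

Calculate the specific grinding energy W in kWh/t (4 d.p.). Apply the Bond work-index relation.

W = 9.3050 kWh/t

Bond: W = 10·Wi·(1/√P80 − 1/√F80)
1/√94 = 0.103142;  1/√3165 = 0.017775
W = 10·10.9·(0.103142 − 0.017775) = 9.3050 kWh/t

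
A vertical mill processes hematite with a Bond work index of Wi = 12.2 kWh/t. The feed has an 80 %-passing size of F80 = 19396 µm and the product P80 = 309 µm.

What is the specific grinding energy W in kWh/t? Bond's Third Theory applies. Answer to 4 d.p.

W = 6.0643 kWh/t

W = 10 Wi (1/√P80 − 1/√F80)  [Bond]
1/√309 = 0.056888;  1/√19396 = 0.007180
W = 10·12.2·(0.056888 − 0.007180) = 6.0643 kWh/t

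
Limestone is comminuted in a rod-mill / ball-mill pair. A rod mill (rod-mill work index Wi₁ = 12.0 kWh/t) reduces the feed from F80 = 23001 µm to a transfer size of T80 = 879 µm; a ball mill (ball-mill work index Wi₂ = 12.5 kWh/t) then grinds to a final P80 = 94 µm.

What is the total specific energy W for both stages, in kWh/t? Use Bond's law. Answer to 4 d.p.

W = 11.9329 kWh/t

W = 10 Wi (1/√P80 − 1/√F80)  [Bond]
Stage 1 (23001→879 µm, Wi₁=12.0): W₁ = 10·12.0·(0.033729 − 0.006594) = 3.2563 kWh/t
Stage 2 (879→94 µm, Wi₂=12.5): W₂ = 10·12.5·(0.103142 − 0.033729) = 8.6766 kWh/t
W = W₁ + W₂ = 3.2563 + 8.6766 = 11.9329 kWh/t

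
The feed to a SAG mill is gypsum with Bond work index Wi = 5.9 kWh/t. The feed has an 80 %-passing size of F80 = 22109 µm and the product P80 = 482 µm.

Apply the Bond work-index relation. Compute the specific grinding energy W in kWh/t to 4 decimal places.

W = 2.2906 kWh/t

W = 10 Wi (P80^-0.5 − F80^-0.5)
1/√482 = 0.045549;  1/√22109 = 0.006725
W = 10·5.9·(0.045549 − 0.006725) = 2.2906 kWh/t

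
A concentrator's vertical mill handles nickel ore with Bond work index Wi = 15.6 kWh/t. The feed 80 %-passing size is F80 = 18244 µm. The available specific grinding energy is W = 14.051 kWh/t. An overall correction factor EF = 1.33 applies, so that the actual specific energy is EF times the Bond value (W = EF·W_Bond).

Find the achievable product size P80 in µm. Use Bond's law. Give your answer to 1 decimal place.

P80 = 177.2 µm

W = 10·Wi·[P80^(−½) − F80^(−½)]
W_Bond = W / EF = 14.051 / 1.33 = 10.5647 kWh/t
P80^-0.5 = F80^-0.5 + W_Bond/(10 Wi)
  = 10.5647/(10·15.6) + 1/√18244 = 0.067722 + 0.007404 = 0.075126
P80 = (1/0.075126)² = 13.3110² = 177.18 µm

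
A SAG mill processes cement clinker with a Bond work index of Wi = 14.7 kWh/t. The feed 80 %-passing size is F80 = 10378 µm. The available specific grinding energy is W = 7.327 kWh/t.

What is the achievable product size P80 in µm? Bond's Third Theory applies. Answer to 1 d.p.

P80 = 281.0 µm

Bond:  W = 10 Wi (1/√P − 1/√F)
⇒ 1/√P80 = W/(10·Wi) + 1/√F80
  = 7.3270/(10·14.7) + 1/√10378 = 0.049844 + 0.009816 = 0.059660
P80 = (1/0.059660)² = 16.7617² = 280.96 µm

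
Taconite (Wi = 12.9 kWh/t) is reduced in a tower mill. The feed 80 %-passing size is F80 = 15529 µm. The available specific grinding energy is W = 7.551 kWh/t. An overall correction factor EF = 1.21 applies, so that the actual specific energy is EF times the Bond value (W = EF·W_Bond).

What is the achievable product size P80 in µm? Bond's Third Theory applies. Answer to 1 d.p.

P80 = 314.4 µm

Bond: W = 10·Wi·(1/√P80 − 1/√F80)
W_Bond = W / EF = 7.551 / 1.21 = 6.2405 kWh/t
P80^-0.5 = F80^-0.5 + W_Bond/(10 Wi)
  = 6.2405/(10·12.9) + 1/√15529 = 0.048376 + 0.008025 = 0.056401
P80 = (1/0.056401)² = 17.7303² = 314.36 µm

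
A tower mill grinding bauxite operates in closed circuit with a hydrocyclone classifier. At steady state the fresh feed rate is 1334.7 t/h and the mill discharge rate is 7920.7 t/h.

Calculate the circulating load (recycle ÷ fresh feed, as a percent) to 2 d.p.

CL = 493.44 %

Mill node: discharge = fresh + recycle.
R = M − F = 7920.7 − 1334.7 = 6586.0 t/h
CL = 100·R/F = 100·6586.0/1334.7 = 493.44 %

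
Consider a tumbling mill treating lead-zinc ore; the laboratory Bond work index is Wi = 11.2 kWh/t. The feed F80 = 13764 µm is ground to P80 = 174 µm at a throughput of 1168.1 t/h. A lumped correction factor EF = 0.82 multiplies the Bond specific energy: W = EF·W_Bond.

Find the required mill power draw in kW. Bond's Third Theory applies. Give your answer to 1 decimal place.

P = 7218.3 kW

W = 10 Wi / √P80 − 10 Wi / √F80
W = 10·11.2·(1/√174 − 1/√13764) = 10·11.2·(0.067286) = 7.5360 kWh/t
Apply correction: 7.5360 × 0.82 = 6.1796 kWh/t
Power = W × throughput = 6.1796 kWh/t × 1168.1 t/h = 7218.3 kW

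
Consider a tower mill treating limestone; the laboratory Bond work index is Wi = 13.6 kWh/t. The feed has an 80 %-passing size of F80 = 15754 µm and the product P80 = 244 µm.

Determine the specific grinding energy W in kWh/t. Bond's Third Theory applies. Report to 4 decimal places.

W = 10 Wi (1/√P80 − 1/√F80)  [Bond]
1/√244 = 0.064018;  1/√15754 = 0.007967
W = 10·13.6·(0.064018 − 0.007967) = 7.6230 kWh/t

W = 7.6230 kWh/t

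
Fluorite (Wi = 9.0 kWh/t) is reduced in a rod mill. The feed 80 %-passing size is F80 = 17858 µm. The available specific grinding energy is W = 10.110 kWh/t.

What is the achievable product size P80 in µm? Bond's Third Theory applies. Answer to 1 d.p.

P80 = 69.7 µm

W = 10·Wi·(P80^(-½) − F80^(-½))
P80^-0.5 = F80^-0.5 + W/(10 Wi)
  = 10.1100/(10·9.0) + 1/√17858 = 0.112333 + 0.007483 = 0.119816
P80 = (1/0.119816)² = 8.3461² = 69.66 µm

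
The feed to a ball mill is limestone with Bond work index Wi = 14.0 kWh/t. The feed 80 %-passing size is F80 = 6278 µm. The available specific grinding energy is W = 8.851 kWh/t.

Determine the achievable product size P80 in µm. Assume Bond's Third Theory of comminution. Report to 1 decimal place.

P80 = 173.9 µm

W = 10·Wi·[P80^(−½) − F80^(−½)]
P80^(−½) = W/(10 Wi) + F80^(−½)
  = 8.8510/(10·14.0) + 1/√6278 = 0.063221 + 0.012621 = 0.075842
P80 = (1/0.075842)² = 13.1853² = 173.85 µm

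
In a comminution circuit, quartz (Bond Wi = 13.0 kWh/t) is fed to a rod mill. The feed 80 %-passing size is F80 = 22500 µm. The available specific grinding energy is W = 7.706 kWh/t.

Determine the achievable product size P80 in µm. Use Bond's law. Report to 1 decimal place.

P80 = 230.0 µm

W = 10·Wi·[P80^(−½) − F80^(−½)]
⇒ 1/√P80 = W/(10·Wi) + 1/√F80
  = 7.7060/(10·13.0) + 1/√22500 = 0.059277 + 0.006667 = 0.065944
P80 = (1/0.065944)² = 15.1645² = 229.96 µm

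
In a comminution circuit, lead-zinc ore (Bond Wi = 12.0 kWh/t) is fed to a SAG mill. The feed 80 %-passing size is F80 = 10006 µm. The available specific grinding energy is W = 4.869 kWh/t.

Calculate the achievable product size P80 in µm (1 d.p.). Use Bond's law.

W = 10·Wi·[P80^(−½) − F80^(−½)]
⇒ 1/√P80 = W/(10·Wi) + 1/√F80
  = 4.8690/(10·12.0) + 1/√10006 = 0.040575 + 0.009997 = 0.050572
P80 = (1/0.050572)² = 19.7738² = 391.00 µm

P80 = 391.0 µm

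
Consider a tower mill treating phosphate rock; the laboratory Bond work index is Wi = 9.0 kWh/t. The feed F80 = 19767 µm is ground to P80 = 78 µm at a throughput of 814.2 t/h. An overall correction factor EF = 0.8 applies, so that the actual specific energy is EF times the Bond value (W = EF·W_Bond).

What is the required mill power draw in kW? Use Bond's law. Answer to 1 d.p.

W = 10 Wi / √P80 − 10 Wi / √F80
W = 10·9.0·(1/√78 − 1/√19767) = 10·9.0·(0.106115) = 9.5504 kWh/t
Apply correction: 9.5504 × 0.8 = 7.6403 kWh/t
Mill draw = 7.6403 × 814.2 = 6220.7 kW

P = 6220.7 kW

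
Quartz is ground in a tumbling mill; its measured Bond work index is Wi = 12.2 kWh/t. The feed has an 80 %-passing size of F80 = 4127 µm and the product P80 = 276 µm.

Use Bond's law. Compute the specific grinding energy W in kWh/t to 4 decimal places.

W = 5.4445 kWh/t

W = 10 Wi (1/√P80 − 1/√F80)  [Bond]
1/√276 = 0.060193;  1/√4127 = 0.015566
W = 10·12.2·(0.060193 − 0.015566) = 5.4445 kWh/t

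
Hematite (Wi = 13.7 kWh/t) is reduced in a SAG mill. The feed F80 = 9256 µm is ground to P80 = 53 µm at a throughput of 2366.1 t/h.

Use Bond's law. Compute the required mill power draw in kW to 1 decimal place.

P = 41156.9 kW

W = 10 Wi (P80^-0.5 − F80^-0.5)
W = 10·13.7·(1/√53 − 1/√9256) = 10·13.7·(0.126966) = 17.3944 kWh/t
P = W·T = 17.3944·2366.1 = 41156.9 kW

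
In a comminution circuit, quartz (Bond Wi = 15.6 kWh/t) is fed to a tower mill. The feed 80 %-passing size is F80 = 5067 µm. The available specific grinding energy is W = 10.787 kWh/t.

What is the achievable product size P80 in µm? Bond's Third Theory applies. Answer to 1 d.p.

P80 = 144.5 µm

W = 10 Wi (P80^-0.5 − F80^-0.5)
1/√P80 = 1/√F80 + W/(10·Wi)
  = 10.7870/(10·15.6) + 1/√5067 = 0.069147 + 0.014048 = 0.083196
P80 = (1/0.083196)² = 12.0198² = 144.48 µm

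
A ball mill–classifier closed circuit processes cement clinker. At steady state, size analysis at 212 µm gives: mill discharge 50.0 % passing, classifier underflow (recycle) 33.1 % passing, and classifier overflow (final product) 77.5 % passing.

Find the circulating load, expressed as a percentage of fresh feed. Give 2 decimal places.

CL = 162.72 %

Mass balance on the −212 µm fraction:
d + r·d = r·u + o → r(d−u) = o−d
r = (77.5 − 50.0)/(50.0 − 33.1) = 27.5/16.9 = 1.6272
CL = 100·r = 162.72 %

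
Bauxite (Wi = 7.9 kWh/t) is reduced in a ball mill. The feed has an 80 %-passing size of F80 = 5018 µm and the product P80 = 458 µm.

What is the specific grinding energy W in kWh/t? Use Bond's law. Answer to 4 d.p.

W = 10 Wi (P80^-0.5 − F80^-0.5)
1/√458 = 0.046727;  1/√5018 = 0.014117
W = 10·7.9·(0.046727 − 0.014117) = 2.5762 kWh/t

W = 2.5762 kWh/t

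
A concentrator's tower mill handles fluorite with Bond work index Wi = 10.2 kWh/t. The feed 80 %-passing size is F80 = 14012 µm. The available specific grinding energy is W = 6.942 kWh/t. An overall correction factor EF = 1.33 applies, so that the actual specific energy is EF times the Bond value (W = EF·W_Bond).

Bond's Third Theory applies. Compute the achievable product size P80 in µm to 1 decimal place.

P80 = 281.3 µm

Bond:  W = 10 Wi (1/√P − 1/√F)
W_Bond = W / EF = 6.942 / 1.33 = 5.2195 kWh/t
⇒ 1/√P80 = W_Bond/(10 Wi) + 1/√F80
  = 5.2195/(10·10.2) + 1/√14012 = 0.051172 + 0.008448 = 0.059620
P80 = (1/0.059620)² = 16.7729² = 281.33 µm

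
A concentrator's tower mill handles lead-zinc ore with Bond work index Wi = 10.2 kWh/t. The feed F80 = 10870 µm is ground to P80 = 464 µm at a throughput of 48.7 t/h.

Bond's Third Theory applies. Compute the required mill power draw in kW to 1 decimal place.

P = 183.0 kW

W = 10 Wi / √P80 − 10 Wi / √F80
W = 10·10.2·(1/√464 − 1/√10870) = 10·10.2·(0.036832) = 3.7569 kWh/t
Mill draw = 3.7569 × 48.7 = 183.0 kW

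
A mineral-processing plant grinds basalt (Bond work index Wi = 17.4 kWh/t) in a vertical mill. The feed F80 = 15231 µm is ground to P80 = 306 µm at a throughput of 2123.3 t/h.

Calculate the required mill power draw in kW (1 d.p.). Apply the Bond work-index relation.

W = 10·Wi·(P80^(-½) − F80^(-½))
W = 10·17.4·(1/√306 − 1/√15231) = 10·17.4·(0.049063) = 8.5370 kWh/t
Power = W × throughput = 8.5370 kWh/t × 2123.3 t/h = 18126.7 kW

P = 18126.7 kW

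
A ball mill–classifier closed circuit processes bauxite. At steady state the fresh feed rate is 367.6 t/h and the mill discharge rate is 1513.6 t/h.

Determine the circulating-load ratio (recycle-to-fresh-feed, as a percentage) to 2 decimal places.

CL = 311.75 %

Discharge = new feed + return, hence
R = M − F = 1513.6 − 367.6 = 1146.0 t/h
CL = 100·R/F = 100·1146.0/367.6 = 311.75 %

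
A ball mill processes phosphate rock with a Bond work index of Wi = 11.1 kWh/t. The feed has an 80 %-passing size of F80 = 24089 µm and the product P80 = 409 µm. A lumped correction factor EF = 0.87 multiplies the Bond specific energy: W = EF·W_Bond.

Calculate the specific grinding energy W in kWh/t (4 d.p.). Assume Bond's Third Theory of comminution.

W = 4.1529 kWh/t

Bond:  W = 10 Wi (1/√P − 1/√F)
1/√409 = 0.049447;  1/√24089 = 0.006443
W = 10·11.1·(0.049447 − 0.006443) = 4.7734 kWh/t
W_actual = 0.87 × 4.7734 = 4.1529 kWh/t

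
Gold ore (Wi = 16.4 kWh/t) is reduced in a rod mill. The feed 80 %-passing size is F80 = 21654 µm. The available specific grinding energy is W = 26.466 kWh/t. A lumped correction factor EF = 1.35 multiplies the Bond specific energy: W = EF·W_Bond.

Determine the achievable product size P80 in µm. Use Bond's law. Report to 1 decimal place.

W = 10 Wi (P80^-0.5 − F80^-0.5)
W_Bond = W / EF = 26.466 / 1.35 = 19.6044 kWh/t
⇒ 1/√P80 = W_Bond/(10 Wi) + 1/√F80
  = 19.6044/(10·16.4) + 1/√21654 = 0.119539 + 0.006796 = 0.126335
P80 = (1/0.126335)² = 7.9155² = 62.65 µm

P80 = 62.7 µm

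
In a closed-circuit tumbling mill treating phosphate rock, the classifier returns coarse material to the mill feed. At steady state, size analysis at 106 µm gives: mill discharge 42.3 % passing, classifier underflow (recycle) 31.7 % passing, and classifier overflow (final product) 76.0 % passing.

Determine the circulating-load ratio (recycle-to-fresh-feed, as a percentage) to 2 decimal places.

Classifier node, passing 106 µm:
Fd + Rd = Ru + Fo ⇒ R/F = (o−d)/(d−u)
r = (76.0 − 42.3)/(42.3 − 31.7) = 33.7/10.6 = 3.1792
CL = 100·r = 317.92 %

CL = 317.92 %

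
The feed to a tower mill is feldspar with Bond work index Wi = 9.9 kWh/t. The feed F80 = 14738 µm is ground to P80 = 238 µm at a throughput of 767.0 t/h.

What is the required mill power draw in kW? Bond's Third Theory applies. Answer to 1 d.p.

P = 4296.5 kW

Bond: W = 10·Wi·(1/√P80 − 1/√F80)
W = 10·9.9·(1/√238 − 1/√14738) = 10·9.9·(0.056583) = 5.6017 kWh/t
Power = W × throughput = 5.6017 kWh/t × 767.0 t/h = 4296.5 kW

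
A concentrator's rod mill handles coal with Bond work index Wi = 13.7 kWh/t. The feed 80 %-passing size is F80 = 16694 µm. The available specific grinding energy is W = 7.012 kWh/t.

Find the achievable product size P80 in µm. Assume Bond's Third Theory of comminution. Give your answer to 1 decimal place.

P80 = 288.0 µm

W = 10·Wi·(P80^(-½) − F80^(-½))
⇒ 1/√P80 = W/(10 Wi) + 1/√F80
  = 7.0120/(10·13.7) + 1/√16694 = 0.051182 + 0.007740 = 0.058922
P80 = (1/0.058922)² = 16.9716² = 288.03 µm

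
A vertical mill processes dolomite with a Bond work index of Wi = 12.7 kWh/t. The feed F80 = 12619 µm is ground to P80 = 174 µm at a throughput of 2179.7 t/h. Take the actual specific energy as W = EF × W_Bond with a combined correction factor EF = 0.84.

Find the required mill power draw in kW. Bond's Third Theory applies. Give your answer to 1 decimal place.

P = 15558.1 kW

W = 10 Wi (P80^-0.5 − F80^-0.5)
W = 10·12.7·(1/√174 − 1/√12619) = 10·12.7·(0.066908) = 8.4973 kWh/t
With EF = 0.84: W = 8.4973·0.84 = 7.1377 kWh/t
P_mill = W·ṁ = 7.1377·2179.7 = 15558.1 kW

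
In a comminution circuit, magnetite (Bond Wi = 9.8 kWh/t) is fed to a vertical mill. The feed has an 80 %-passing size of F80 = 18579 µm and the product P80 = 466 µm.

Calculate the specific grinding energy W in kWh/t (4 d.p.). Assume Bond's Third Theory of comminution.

W = 3.8208 kWh/t

W_Bond = 10·Wi·(1/√P₈₀ − 1/√F₈₀)
1/√466 = 0.046324;  1/√18579 = 0.007336
W = 10·9.8·(0.046324 − 0.007336) = 3.8208 kWh/t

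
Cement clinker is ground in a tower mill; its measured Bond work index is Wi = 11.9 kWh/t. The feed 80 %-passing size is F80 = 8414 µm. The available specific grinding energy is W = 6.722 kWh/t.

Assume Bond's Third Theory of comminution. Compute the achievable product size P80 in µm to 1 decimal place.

W = 10 Wi (P80^-0.5 − F80^-0.5)
⇒ 1/√P80 = W/(10 Wi) + 1/√F80
  = 6.7220/(10·11.9) + 1/√8414 = 0.056487 + 0.010902 = 0.067389
P80 = (1/0.067389)² = 14.8392² = 220.20 µm

P80 = 220.2 µm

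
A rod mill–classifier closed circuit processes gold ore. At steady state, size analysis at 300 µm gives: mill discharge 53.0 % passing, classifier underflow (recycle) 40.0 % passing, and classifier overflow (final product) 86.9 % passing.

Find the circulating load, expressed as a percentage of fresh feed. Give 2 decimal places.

CL = 260.77 %

Balance %-passing 300 µm (r = R/F):
(1+r)·d = r·u + o ⇒ r = (o−d)/(d−u)
r = (86.9 − 53.0)/(53.0 − 40.0) = 33.9/13.0 = 2.6077
CL = 100·r = 260.77 %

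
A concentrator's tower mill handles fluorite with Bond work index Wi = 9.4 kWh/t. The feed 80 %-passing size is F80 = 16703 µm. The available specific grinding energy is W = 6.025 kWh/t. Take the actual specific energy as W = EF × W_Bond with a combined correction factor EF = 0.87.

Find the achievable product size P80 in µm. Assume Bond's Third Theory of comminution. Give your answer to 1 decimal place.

P80 = 150.9 µm

W = 10·Wi·(P80^(-½) − F80^(-½))
W_Bond = W / EF = 6.025 / 0.87 = 6.9253 kWh/t
1/√P80 = 1/√F80 + W_Bond/(10·Wi)
  = 6.9253/(10·9.4) + 1/√16703 = 0.073673 + 0.007738 = 0.081411
P80 = (1/0.081411)² = 12.2834² = 150.88 µm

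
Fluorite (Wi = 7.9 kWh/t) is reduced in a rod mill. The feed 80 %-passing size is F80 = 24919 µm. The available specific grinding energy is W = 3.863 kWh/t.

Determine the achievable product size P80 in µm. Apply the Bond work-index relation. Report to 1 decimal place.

P80 = 327.8 µm

W = 10 Wi (P80^-0.5 − F80^-0.5)
1/√P80 = 1/√F80 + W/(10·Wi)
  = 3.8630/(10·7.9) + 1/√24919 = 0.048899 + 0.006335 = 0.055234
P80 = (1/0.055234)² = 18.1049² = 327.79 µm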